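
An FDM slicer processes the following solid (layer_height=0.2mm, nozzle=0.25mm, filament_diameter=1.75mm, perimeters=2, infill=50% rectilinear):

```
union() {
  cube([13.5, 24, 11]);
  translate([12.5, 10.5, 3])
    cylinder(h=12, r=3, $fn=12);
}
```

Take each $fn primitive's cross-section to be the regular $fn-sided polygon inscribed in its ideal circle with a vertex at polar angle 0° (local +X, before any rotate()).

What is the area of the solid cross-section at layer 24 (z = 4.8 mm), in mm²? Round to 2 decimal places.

At z = 4.8 mm: the cube is present — its section is the full 13.5×24 rectangle (area 324.00 mm²); the cylinder at (12.5, 10.5): section is a regular 12-gon, circumradius r=3 (area = (12/2)·3.000²·sin(360°/12) = 27.00 mm²); Taking the union: the regions partially overlap — summed areas 351.00 mm² minus the doubly-counted overlap 19.23 mm² gives 331.77 mm² — area = 331.77 mm². Overall, the cross-section is a single solid region. Net area = 331.77 mm².

331.77 mm²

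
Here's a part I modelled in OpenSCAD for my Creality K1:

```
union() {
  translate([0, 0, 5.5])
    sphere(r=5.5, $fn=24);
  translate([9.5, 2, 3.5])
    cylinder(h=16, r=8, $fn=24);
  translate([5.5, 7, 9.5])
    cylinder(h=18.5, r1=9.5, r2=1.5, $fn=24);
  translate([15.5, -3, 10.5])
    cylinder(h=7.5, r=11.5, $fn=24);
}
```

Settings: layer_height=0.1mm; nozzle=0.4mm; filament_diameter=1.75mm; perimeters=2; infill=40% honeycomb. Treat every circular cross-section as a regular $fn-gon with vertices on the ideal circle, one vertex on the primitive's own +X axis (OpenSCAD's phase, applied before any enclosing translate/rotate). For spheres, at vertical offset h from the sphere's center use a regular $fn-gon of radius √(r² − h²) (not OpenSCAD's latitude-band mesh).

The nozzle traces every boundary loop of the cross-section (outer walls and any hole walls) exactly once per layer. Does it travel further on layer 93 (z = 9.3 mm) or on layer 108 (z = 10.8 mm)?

Layer 93 (z = 9.3): the sphere: section is a regular 24-gon, circumradius = √(r²−h²) = √(5.5²−3.8²) = 3.976 (perimeter = 2·24·3.976·sin(180°/24) = 24.91 mm); the cylinder at (9.5, 2): section is a regular 24-gon, circumradius r=8 (perimeter = 2·24·8.000·sin(180°/24) = 50.12 mm); the cone at (5.5, 7) is not intersected at this z (z outside [9.5, 28]); the cylinder at (15.5, -3) does not reach this height (z outside [10.5, 18]); Combining (union): the regions partially overlap (shared area 9.54 mm²), so the edge portions inside another operand are dropped and the merged outline is re-measured after clipping — boundary = 61.32 mm. So its perimeter = 61.32 mm. Layer 108 (z = 10.8): the sphere: section is a regular 24-gon, circumradius = √(r²−h²) = √(5.5²−5.3²) = 1.470 (perimeter = 2·24·1.470·sin(180°/24) = 9.21 mm); the r=8 cylinder at (9.5, 2) gives a regular 24-gon of circumradius 8 (constant along its height) (perimeter = 2·24·8.000·sin(180°/24) = 50.12 mm); the cone at (5.5, 7) contributes a regular 24-gon of circumradius 8.938 (interpolated between r1=9.5 and r2=1.5 at t=0.070) (perimeter = 2·24·8.938·sin(180°/24) = 56.00 mm); the cylinder at (15.5, -3): section is a regular 24-gon, circumradius r=11.5 (perimeter = 2·24·11.500·sin(180°/24) = 72.05 mm); Taking the union: the regions partially overlap (shared area 261.30 mm²), so the edge portions inside another operand are dropped and the merged outline is re-measured after clipping — boundary = 96.87 mm. So its perimeter = 96.87 mm. Layer 108 is larger (96.87 vs 61.32 mm).

layer 108 (z = 10.8 mm)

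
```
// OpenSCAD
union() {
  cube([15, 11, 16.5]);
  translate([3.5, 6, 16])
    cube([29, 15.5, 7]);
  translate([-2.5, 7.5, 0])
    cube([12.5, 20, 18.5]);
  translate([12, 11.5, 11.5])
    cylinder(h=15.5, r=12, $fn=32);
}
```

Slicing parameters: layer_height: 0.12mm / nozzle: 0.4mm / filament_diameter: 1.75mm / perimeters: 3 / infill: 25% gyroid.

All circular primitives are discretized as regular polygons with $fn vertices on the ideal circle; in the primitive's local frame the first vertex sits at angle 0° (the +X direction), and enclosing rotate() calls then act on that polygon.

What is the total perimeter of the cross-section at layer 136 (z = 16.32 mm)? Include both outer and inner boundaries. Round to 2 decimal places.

At z = 16.32 mm: the cube (footprint 15×11) is included at this height (perimeter 52.00 mm); the 29×15.5 cube at (3.5, 6) contributes its full rectangle (perimeter 89.00 mm); the 12.5×20 cube at (-2.5, 7.5) contributes its full rectangle (perimeter 65.00 mm); the cylinder at (12, 11.5): section is a regular 32-gon, circumradius r=12 (perimeter = 2·32·12.000·sin(180°/32) = 75.28 mm); Merging all regions: the regions partially overlap (shared area 565.70 mm²), so the edge portions inside another operand are dropped and the merged outline is re-measured after clipping — boundary = 120.13 mm. Overall, the cross-section is a single solid region. Total boundary length (outer) = 120.13 mm.

120.13 mm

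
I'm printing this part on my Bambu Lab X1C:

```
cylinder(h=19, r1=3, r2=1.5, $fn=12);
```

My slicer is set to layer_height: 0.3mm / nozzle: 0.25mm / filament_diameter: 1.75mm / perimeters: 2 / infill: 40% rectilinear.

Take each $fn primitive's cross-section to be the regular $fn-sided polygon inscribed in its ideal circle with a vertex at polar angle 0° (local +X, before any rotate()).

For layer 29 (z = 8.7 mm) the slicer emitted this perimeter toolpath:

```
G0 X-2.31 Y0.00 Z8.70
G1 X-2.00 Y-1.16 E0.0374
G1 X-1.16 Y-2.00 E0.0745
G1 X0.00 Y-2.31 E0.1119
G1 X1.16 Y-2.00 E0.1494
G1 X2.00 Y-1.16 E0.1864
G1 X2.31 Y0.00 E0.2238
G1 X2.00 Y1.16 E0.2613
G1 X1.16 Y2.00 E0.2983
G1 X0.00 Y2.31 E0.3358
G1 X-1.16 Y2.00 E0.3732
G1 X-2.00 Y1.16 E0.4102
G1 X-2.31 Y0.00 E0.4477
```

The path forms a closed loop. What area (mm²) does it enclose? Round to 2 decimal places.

16.03 mm²

Apply the shoelace formula to the sequence of (X, Y) vertices; enclosed area = 16.03 mm².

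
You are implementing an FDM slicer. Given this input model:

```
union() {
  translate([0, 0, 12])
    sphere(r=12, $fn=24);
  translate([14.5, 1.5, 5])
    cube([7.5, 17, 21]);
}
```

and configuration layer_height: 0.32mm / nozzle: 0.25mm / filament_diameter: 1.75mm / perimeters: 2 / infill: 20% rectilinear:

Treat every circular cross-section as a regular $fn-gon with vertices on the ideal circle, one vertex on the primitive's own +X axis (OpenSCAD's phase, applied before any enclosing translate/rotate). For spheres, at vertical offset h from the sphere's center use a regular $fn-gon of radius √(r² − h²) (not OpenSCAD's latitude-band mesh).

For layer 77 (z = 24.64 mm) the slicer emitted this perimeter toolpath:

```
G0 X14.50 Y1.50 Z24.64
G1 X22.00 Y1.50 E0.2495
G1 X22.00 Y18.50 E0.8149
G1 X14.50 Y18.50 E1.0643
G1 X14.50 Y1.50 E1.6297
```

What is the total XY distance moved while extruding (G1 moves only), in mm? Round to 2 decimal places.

49.00 mm

Sum the Euclidean lengths of each G1 segment: total = 49.00 mm.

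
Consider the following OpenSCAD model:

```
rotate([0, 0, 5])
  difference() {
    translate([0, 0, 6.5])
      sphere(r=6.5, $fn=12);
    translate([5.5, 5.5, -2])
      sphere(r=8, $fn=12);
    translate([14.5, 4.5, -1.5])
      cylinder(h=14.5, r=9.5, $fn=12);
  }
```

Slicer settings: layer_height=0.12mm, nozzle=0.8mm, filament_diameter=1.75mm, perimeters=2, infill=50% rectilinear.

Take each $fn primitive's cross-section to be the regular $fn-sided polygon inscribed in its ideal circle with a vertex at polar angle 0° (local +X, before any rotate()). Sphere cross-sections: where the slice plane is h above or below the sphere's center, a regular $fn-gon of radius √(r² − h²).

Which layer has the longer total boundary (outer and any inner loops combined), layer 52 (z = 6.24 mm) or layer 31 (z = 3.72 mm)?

layer 52 (z = 6.24 mm)

Layer 52 (z = 6.24): the r=6.5 sphere slices to a regular 12-gon of circumradius 6.495 (√(r²−h²) with h=0.26 from center) (perimeter = 2·12·6.495·sin(180°/12) = 40.34 mm); the sphere at (5.5, 5.5) is absent (|z−center|=8.240 > r=8); the cylinder at (14.5, 4.5): section is a regular 12-gon, circumradius r=9.5 (perimeter = 2·12·9.500·sin(180°/12) = 59.01 mm); After the difference (first − rest): starting from the r=6.5 sphere, the r=9.5 cylinder at (14.5, 4.5) partially overlaps it — only the 1.06 mm² overlap (of its 270.75 mm²) is removed, clipping the outline — boundary = 40.24 mm; (rotated 5° about Z; rotation is an isometry so areas/perimeters/island counts are preserved). So its perimeter = 40.24 mm. Layer 31 (z = 3.72): the r=6.5 sphere contributes a regular 12-gon of circumradius √(6.5²−2.78²) = 5.876 (perimeter = 2·12·5.876·sin(180°/12) = 36.50 mm); the sphere at (5.5, 5.5): section is a regular 12-gon, circumradius = √(r²−h²) = √(8²−5.72²) = 5.593 (perimeter = 2·12·5.593·sin(180°/12) = 34.74 mm); the cylinder at (14.5, 4.5): section is a regular 12-gon, circumradius r=9.5 (perimeter = 2·12·9.500·sin(180°/12) = 59.01 mm); Subtracting the remaining from the first: starting from the r=6.5 sphere, the r=8 sphere at (5.5, 5.5) partially overlaps it — only the 19.13 mm² overlap (of its 93.84 mm²) is removed, clipping the outline; the r=9.5 cylinder at (14.5, 4.5) misses the remaining region (no effect) — boundary = 36.85 mm; (whole slice rotated 5° about Z — lengths, areas and connectivity unchanged). So its perimeter = 36.85 mm. Layer 52 is larger (40.24 vs 36.85 mm).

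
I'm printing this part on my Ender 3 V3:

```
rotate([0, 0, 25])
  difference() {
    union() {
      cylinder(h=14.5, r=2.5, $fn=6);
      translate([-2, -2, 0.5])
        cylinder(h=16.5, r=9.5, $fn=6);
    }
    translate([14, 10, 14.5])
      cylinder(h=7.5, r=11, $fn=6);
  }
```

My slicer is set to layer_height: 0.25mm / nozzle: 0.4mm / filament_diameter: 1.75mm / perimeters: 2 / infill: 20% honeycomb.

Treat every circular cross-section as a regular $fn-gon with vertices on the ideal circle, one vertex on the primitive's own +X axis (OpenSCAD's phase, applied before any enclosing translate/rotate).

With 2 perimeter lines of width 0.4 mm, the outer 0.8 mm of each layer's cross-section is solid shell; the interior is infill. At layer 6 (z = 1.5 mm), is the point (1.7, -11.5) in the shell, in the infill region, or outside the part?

At z = 1.5 mm: the r=2.5 cylinder contributes a regular 6-gon of circumradius 2.5; the cylinder at (-2, -2): section is a regular 6-gon, circumradius r=9.5; Merging all regions: the r=2.5 cylinder lies entirely inside the r=9.5 cylinder at (-2, -2), so the union is just the r=9.5 cylinder at (-2, -2) — 1 connected region; the cylinder at (14, 10) is not intersected at this z (z outside [14.5, 22]); Subtracting the remaining from the first: none of the subtracted shapes is present at this height, so the result so far is unchanged — 1 connected region; (whole slice rotated 25° about Z — lengths, areas and connectivity unchanged). Overall, the cross-section is a single solid region. Undo the 25° rotation: the query point maps to (-3.319, -11.141) in the un-rotated model frame. The nearest boundary edge runs (2.75, -10.23)→(-6.75, -10.23); distance from the point to it = 0.91 mm. The point is not inside any of the regions above, so it lies outside the cross-section (0.91 mm from the nearest boundary).

outside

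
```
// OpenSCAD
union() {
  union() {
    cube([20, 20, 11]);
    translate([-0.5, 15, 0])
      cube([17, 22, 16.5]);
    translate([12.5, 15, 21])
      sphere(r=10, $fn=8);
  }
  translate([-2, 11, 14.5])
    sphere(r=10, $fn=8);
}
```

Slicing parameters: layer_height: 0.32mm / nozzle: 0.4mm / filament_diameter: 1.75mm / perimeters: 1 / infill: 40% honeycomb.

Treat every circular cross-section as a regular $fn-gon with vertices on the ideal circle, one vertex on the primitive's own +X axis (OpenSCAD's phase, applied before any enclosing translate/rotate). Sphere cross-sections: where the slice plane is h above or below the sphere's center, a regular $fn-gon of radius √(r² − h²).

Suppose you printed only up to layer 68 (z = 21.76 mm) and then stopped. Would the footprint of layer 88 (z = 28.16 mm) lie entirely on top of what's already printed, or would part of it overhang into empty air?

entirely on top

Compare the two slices. At z = 21.76: the cube is not intersected at this z (z outside [0, 11]); the cube at (-0.5, 15) is not intersected at this z (z outside [0, 16.5]); the r=10 sphere at (12.5, 15) contributes a regular 8-gon of circumradius √(10²−0.76²) = 9.971 (area = (8/2)·9.971²·sin(360°/8) = 281.21 mm²); Combining (union): only the r=10 sphere at (12.5, 15) is present, so the union is just that shape — area = 281.21 mm²; the r=10 sphere at (-2, 11) contributes a regular 8-gon of circumradius √(10²−7.26²) = 6.877 (area = (8/2)·6.877²·sin(360°/8) = 133.76 mm²); Merging all regions: the regions partially overlap — summed areas 414.97 mm² minus the doubly-counted overlap 3.34 mm² gives 411.63 mm² — area = 411.63 mm². At z = 28.16: the cube does not reach this height (z outside [0, 11]); the cube at (-0.5, 15) is absent (z outside [0, 16.5]); the r=10 sphere at (12.5, 15) slices to a regular 8-gon of circumradius 6.981 (√(r²−h²) with h=7.16 from center) (area = (8/2)·6.981²·sin(360°/8) = 137.84 mm²); Combining (union): only the r=10 sphere at (12.5, 15) is present, so the union is just that shape — area = 137.84 mm²; the sphere at (-2, 11) does not reach this height (|z−center|=13.660 > r=10); Merging all regions: only the result so far is present, so the union is just that shape — area = 137.84 mm². Checking containment: the cross-section at z = 28.16 is a subset of the cross-section at z = 21.76.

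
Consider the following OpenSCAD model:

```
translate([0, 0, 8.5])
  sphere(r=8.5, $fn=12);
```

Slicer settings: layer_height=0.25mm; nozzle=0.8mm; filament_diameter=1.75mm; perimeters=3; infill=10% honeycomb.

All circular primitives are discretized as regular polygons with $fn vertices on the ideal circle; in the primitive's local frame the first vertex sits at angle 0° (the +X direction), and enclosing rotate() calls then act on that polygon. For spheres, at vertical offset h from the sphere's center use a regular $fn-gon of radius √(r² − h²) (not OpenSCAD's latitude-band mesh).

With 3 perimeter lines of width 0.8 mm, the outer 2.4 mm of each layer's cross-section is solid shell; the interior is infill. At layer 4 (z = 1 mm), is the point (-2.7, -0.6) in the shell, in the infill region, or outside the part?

At z = 1 mm: the r=8.5 sphere slices to a regular 12-gon of circumradius 4.000 (√(r²−h²) with h=7.5 from center). Overall, the cross-section is a single solid region. The nearest boundary edge runs (-4.00, 0.00)→(-3.46, -2.00); distance from the point to it = 1.10 mm. The point is inside the cross-section, 1.10 mm from the nearest boundary — within the 2.4 mm shell band (3 × 0.8).

shell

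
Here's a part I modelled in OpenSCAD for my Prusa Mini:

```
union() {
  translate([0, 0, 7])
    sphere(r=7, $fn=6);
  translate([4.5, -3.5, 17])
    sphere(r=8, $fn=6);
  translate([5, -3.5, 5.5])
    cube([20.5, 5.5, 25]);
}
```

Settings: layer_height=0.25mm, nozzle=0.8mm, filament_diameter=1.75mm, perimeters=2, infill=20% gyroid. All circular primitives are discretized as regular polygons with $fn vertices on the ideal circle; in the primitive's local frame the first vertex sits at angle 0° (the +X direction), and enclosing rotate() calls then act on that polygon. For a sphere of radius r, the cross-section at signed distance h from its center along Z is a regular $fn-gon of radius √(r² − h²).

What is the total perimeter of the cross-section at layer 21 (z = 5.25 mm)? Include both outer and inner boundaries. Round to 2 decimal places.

40.67 mm

At z = 5.25 mm: the r=7 sphere slices to a regular 6-gon of circumradius 6.778 (√(r²−h²) with h=1.75 from center) (perimeter = 2·6·6.778·sin(180°/6) = 40.67 mm); the sphere at (4.5, -3.5) is not intersected at this z (|z−center|=11.750 > r=8); the cube at (5, -3.5) is absent (z outside [5.5, 30.5]); Merging all regions: only the r=7 sphere is present, so the union is just that shape — boundary = 40.67 mm. Overall, the cross-section is a single solid region. Total boundary length (outer) = 40.67 mm.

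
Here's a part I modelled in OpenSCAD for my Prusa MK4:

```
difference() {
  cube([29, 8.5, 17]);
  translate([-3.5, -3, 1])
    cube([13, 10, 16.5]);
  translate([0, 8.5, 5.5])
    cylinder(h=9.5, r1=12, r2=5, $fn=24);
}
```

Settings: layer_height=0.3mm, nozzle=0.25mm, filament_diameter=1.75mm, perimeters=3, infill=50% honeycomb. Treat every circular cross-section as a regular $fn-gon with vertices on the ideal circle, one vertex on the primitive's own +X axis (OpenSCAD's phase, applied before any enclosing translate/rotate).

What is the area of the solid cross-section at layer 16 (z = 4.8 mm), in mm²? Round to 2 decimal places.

At z = 4.8 mm: the cube is present — its section is the full 29×8.5 rectangle (area 246.50 mm²); the 13×10 cube at (-3.5, -3) contributes its full rectangle (area 130.00 mm²); the cone at (0, 8.5) is absent (z outside [5.5, 15]); Taking the first minus the rest: starting from the 29×8.5 cube (246.50 mm²), the 13×10 cube at (-3.5, -3) partially overlaps it — only the 66.50 mm² overlap (of its 130.00 mm²) is removed, clipping the outline — area = 180.00 mm². Overall, the cross-section is a single solid region. Net area = 180.00 mm².

180.00 mm²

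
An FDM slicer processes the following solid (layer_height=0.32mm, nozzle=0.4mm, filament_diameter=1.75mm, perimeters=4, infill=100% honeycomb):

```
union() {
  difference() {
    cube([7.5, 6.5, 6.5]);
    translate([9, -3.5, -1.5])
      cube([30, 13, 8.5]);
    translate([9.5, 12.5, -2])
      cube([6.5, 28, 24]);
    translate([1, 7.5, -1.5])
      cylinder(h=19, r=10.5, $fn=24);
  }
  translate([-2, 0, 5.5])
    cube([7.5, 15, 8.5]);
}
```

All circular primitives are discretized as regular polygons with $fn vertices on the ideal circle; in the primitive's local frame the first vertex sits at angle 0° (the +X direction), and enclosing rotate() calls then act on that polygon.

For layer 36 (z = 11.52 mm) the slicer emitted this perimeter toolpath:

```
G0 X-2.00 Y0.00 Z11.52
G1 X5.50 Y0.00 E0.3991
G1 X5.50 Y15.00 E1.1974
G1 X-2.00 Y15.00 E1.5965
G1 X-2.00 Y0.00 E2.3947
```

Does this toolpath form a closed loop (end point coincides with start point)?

yes

Start point (G0): (-2.00, 0.00). End point (last G1): the path returns to the start — closed.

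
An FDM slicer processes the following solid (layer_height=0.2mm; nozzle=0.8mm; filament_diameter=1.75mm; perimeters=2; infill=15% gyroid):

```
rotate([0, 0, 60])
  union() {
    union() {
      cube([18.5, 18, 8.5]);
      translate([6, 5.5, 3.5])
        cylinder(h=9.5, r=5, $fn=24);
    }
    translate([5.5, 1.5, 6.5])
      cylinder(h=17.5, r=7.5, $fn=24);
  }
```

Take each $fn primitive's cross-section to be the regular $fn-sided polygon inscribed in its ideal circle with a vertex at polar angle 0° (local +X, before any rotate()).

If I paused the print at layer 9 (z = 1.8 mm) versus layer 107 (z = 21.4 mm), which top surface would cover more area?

layer 9 (z = 1.8 mm)

Layer 9 (z = 1.8): the cube is present — its section is the full 18.5×18 rectangle (area 333.00 mm²); the cylinder at (6, 5.5) does not reach this height (z outside [3.5, 13]); Combining (union): only the 18.5×18 cube is present, so the union is just that shape — area = 333.00 mm²; the cylinder at (5.5, 1.5) is not intersected at this z (z outside [6.5, 24]); Merging all regions: only the result so far is present, so the union is just that shape — area = 333.00 mm²; (whole slice rotated 60° about Z — lengths, areas and connectivity unchanged). So its area = 333.00 mm². Layer 107 (z = 21.4): the cube is not intersected at this z (z outside [0, 8.5]); the cylinder at (6, 5.5) does not reach this height (z outside [3.5, 13]); Merging all regions: nothing is present at this height; the r=7.5 cylinder at (5.5, 1.5) gives a regular 24-gon of circumradius 7.5 (constant along its height) (area = (24/2)·7.500²·sin(360°/24) = 174.70 mm²); Taking the union: only the r=7.5 cylinder at (5.5, 1.5) is present, so the union is just that shape — area = 174.70 mm²; (rotated 60° about Z; rotation is an isometry so areas/perimeters/island counts are preserved). So its area = 174.70 mm². Layer 9 is larger (333.00 vs 174.70 mm²).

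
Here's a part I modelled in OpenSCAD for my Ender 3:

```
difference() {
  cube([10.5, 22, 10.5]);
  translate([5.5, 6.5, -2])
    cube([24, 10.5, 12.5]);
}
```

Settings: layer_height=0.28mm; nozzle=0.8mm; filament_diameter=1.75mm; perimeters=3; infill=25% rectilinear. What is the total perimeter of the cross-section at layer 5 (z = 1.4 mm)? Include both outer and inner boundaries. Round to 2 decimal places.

75.00 mm

At z = 1.4 mm: the 10.5×22 cube contributes its full rectangle (perimeter 65.00 mm); the cube at (5.5, 6.5) (footprint 24×10.5) is included at this height (perimeter 69.00 mm); After the difference (first − rest): starting from the 10.5×22 cube, the 24×10.5 cube at (5.5, 6.5) partially overlaps it — only the 52.50 mm² overlap (of its 252.00 mm²) is removed, clipping the outline — boundary = 75.00 mm. Overall, the cross-section is a single solid region. Total boundary length (outer) = 75.00 mm.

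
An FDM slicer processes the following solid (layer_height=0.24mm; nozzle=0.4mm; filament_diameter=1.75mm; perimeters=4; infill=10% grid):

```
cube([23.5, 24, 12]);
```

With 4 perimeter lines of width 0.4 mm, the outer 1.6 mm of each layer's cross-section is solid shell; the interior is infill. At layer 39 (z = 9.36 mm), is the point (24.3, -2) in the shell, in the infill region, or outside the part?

At z = 9.36 mm: the cube (footprint 23.5×24) is included at this height. Overall, the cross-section is a single solid region. The nearest boundary edge runs (0.00, 0.00)→(23.50, 0.00); distance from the point to it = 2.15 mm. The point is not inside any of the regions above, so it lies outside the cross-section (2.15 mm from the nearest boundary).

outside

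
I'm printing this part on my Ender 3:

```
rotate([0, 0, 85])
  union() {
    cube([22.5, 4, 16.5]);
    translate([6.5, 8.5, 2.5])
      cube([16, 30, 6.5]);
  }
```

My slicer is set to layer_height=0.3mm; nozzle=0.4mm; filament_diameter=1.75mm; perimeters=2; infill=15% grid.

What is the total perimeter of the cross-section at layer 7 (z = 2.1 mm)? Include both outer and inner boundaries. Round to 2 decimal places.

At z = 2.1 mm: the 22.5×4 cube contributes its full rectangle (perimeter 53.00 mm); the cube at (6.5, 8.5) does not reach this height (z outside [2.5, 9]); Merging all regions: only the 22.5×4 cube is present, so the union is just that shape — boundary = 53.00 mm; (whole slice rotated 85° about Z — lengths, areas and connectivity unchanged). Overall, the cross-section is a single solid region. Total boundary length (outer) = 53.00 mm.

53.00 mm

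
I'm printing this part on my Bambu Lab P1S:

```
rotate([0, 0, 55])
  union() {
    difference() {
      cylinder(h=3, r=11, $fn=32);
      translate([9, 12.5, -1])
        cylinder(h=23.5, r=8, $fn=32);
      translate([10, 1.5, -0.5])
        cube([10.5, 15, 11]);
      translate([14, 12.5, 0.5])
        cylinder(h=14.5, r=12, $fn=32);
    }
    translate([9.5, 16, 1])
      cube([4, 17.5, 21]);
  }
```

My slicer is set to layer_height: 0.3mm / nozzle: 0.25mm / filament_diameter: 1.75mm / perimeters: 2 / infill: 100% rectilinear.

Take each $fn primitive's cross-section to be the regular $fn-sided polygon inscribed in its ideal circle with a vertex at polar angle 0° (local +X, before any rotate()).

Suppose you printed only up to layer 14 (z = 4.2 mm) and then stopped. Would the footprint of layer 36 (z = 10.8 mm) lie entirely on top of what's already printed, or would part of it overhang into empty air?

entirely on top

Compare the two slices. At z = 4.2: the cylinder does not reach this height (z outside [0, 3]); the r=8 cylinder at (9, 12.5) gives a regular 32-gon of circumradius 8 (constant along its height) (area = (32/2)·8.000²·sin(360°/32) = 199.77 mm²); the cube at (10, 1.5) (footprint 10.5×15) is included at this height (area 157.50 mm²); the r=12 cylinder at (14, 12.5) gives a regular 32-gon of circumradius 12 (constant along its height) (area = (32/2)·12.000²·sin(360°/32) = 449.49 mm²); Taking the first minus the rest: the first operand is absent here, so nothing remains; the cube at (9.5, 16) (footprint 4×17.5) is included at this height (area 70.00 mm²); Combining (union): only the 4×17.5 cube at (9.5, 16) is present, so the union is just that shape — area = 70.00 mm²; (whole slice rotated 55° about Z — lengths, areas and connectivity unchanged). At z = 10.8: the cylinder is absent (z outside [0, 3]); the r=8 cylinder at (9, 12.5) contributes a regular 32-gon of circumradius 8 (area = (32/2)·8.000²·sin(360°/32) = 199.77 mm²); the cube at (10, 1.5) is absent (z outside [-0.5, 10.5]); the r=12 cylinder at (14, 12.5) gives a regular 32-gon of circumradius 12 (constant along its height) (area = (32/2)·12.000²·sin(360°/32) = 449.49 mm²); Subtracting the remaining from the first: the first operand is absent here, so nothing remains; the 4×17.5 cube at (9.5, 16) contributes its full rectangle (area 70.00 mm²); Taking the union: only the 4×17.5 cube at (9.5, 16) is present, so the union is just that shape — area = 70.00 mm²; (whole slice rotated 55° about Z — lengths, areas and connectivity unchanged). Checking containment: the cross-section at z = 10.8 is a subset of the cross-section at z = 4.2.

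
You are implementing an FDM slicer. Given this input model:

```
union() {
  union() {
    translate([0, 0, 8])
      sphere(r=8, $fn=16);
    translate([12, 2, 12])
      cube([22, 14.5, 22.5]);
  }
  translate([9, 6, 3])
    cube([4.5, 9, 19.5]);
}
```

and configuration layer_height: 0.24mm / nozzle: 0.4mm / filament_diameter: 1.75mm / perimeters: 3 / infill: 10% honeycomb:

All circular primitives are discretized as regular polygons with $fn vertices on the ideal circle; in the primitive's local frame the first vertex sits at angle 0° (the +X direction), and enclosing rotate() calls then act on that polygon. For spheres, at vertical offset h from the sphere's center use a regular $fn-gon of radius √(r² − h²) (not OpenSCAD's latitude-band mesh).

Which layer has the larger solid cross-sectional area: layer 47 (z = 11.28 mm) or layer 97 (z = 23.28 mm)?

Layer 47 (z = 11.28): the r=8 sphere contributes a regular 16-gon of circumradius √(8²−3.28²) = 7.297 (area = (16/2)·7.297²·sin(360°/16) = 163.00 mm²); the cube at (12, 2) is absent (z outside [12, 34.5]); Merging all regions: only the r=8 sphere is present, so the union is just that shape — area = 163.00 mm²; the cube at (9, 6) (footprint 4.5×9) is included at this height (area 40.50 mm²); Combining (union): the 2 present regions are separate (no shared area or edge), so areas and boundary lengths simply add and each stays a separate island — area = 203.50 mm². So its area = 203.50 mm². Layer 97 (z = 23.28): the sphere is absent (|z−center|=15.280 > r=8); the cube at (12, 2) (footprint 22×14.5) is included at this height (area 319.00 mm²); Merging all regions: only the 22×14.5 cube at (12, 2) is present, so the union is just that shape — area = 319.00 mm²; the cube at (9, 6) is absent (z outside [3, 22.5]); Combining (union): only that combined region is present, so the union is just that shape — area = 319.00 mm². So its area = 319.00 mm². Layer 97 is larger (319.00 vs 203.50 mm²).

layer 97 (z = 23.28 mm)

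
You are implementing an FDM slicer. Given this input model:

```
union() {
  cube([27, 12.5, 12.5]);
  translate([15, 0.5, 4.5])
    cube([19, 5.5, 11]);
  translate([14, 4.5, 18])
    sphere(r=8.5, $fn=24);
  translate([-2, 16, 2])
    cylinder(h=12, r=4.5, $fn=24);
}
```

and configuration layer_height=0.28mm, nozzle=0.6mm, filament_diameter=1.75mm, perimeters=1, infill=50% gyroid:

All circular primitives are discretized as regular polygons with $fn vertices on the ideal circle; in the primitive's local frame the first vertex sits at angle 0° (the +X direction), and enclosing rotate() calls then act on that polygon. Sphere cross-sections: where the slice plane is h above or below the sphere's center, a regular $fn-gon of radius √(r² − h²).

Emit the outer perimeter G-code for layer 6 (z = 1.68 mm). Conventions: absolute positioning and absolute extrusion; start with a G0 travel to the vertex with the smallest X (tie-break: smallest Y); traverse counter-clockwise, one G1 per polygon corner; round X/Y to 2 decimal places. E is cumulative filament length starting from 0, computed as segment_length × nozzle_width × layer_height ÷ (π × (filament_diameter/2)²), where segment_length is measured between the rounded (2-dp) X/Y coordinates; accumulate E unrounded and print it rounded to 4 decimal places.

G0 X0.00 Y0.00 Z1.68
G1 X27.00 Y0.00 E1.8858
G1 X27.00 Y12.50 E2.7589
G1 X0.00 Y12.50 E4.6448
G1 X0.00 Y0.00 E5.5179

At z = 1.68 mm: the cube (footprint 27×12.5) is included at this height; the cube at (15, 0.5) does not reach this height (z outside [4.5, 15.5]); the sphere at (14, 4.5) is not intersected at this z (|z−center|=16.320 > r=8.5); the cylinder at (-2, 16) is not intersected at this z (z outside [2, 14]); Merging all regions: only the 27×12.5 cube is present, so the union is just that shape — 1 connected region. The outline is a single polygon with 4 vertices. Extrusion per mm of travel: 0.6 × 0.28 / (π × 0.875²) = 0.069846. Accumulating E over each segment gives final E = 5.5179.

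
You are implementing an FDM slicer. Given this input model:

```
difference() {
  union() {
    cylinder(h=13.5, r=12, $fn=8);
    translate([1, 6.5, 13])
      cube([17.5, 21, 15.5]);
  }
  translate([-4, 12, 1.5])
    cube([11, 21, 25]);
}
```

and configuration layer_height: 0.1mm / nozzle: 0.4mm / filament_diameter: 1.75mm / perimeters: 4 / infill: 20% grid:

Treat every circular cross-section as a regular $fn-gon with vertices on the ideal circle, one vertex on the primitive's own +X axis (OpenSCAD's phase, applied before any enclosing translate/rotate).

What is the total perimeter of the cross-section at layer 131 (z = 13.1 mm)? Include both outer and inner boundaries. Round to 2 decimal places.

126.83 mm

At z = 13.1 mm: the r=12 cylinder contributes a regular 8-gon of circumradius 12 (perimeter = 2·8·12.000·sin(180°/8) = 73.48 mm); the 17.5×21 cube at (1, 6.5) contributes its full rectangle (perimeter 77.00 mm); Combining (union): the regions partially overlap (shared area 27.28 mm²), so the edge portions inside another operand are dropped and the merged outline is re-measured after clipping — boundary = 126.83 mm; the cube at (-4, 12) is present — its section is the full 11×21 rectangle (perimeter 64.00 mm); Taking the first minus the rest: starting from that combined region, the 11×21 cube at (-4, 12) partially overlaps it — only the 93.00 mm² overlap (of its 231.00 mm²) is removed, clipping the outline — boundary = 126.83 mm. Overall, the cross-section is a single solid region. Total boundary length (outer) = 126.83 mm.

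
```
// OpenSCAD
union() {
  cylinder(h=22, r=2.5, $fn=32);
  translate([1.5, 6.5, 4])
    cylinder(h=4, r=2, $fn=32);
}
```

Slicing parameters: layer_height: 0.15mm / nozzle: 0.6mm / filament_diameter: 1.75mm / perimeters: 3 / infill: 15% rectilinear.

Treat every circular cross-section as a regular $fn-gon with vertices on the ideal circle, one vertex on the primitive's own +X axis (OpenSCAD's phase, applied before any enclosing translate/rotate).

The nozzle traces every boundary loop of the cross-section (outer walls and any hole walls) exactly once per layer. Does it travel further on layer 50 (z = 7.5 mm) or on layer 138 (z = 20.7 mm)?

Layer 50 (z = 7.5): the cylinder: section is a regular 32-gon, circumradius r=2.5 (perimeter = 2·32·2.500·sin(180°/32) = 15.68 mm); the r=2 cylinder at (1.5, 6.5) contributes a regular 32-gon of circumradius 2 (perimeter = 2·32·2.000·sin(180°/32) = 12.55 mm); Taking the union: the 2 present regions are separate (no shared area or edge), so areas and boundary lengths simply add and each stays a separate island — boundary = 28.23 mm. So its perimeter = 28.23 mm. Layer 138 (z = 20.7): the r=2.5 cylinder gives a regular 32-gon of circumradius 2.5 (constant along its height) (perimeter = 2·32·2.500·sin(180°/32) = 15.68 mm); the cylinder at (1.5, 6.5) does not reach this height (z outside [4, 8]); Taking the union: only the r=2.5 cylinder is present, so the union is just that shape — boundary = 15.68 mm. So its perimeter = 15.68 mm. Layer 50 is larger (28.23 vs 15.68 mm).

layer 50 (z = 7.5 mm)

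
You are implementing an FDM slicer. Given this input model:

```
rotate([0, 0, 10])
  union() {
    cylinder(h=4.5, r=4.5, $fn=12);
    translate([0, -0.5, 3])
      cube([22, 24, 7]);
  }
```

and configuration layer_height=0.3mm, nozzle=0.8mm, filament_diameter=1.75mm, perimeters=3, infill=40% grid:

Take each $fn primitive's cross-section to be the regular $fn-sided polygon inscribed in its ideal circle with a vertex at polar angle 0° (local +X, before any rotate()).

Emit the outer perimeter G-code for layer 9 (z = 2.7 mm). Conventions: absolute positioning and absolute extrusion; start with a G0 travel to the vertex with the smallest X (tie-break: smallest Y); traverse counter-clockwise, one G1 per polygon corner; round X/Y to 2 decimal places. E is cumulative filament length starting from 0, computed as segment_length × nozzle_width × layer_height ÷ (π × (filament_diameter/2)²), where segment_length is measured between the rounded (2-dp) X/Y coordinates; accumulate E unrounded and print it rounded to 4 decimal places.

At z = 2.7 mm: the r=4.5 cylinder contributes a regular 12-gon of circumradius 4.5; the cube at (0, -0.5) does not reach this height (z outside [3, 10]); Merging all regions: only the r=4.5 cylinder is present, so the union is just that shape — 1 connected region; (whole slice rotated 10° about Z — lengths, areas and connectivity unchanged). The outline is a single polygon with 12 vertices. Extrusion per mm of travel: 0.8 × 0.3 / (π × 0.875²) = 0.099780. Accumulating E over each segment gives final E = 2.7892.

G0 X-4.43 Y-0.78 Z2.70
G1 X-3.45 Y-2.89 E0.2321
G1 X-1.54 Y-4.23 E0.4649
G1 X0.78 Y-4.43 E0.6973
G1 X2.89 Y-3.45 E0.9294
G1 X4.23 Y-1.54 E1.1622
G1 X4.43 Y0.78 E1.3946
G1 X3.45 Y2.89 E1.6267
G1 X1.54 Y4.23 E1.8595
G1 X-0.78 Y4.43 E2.0919
G1 X-2.89 Y3.45 E2.3240
G1 X-4.23 Y1.54 E2.5568
G1 X-4.43 Y-0.78 E2.7892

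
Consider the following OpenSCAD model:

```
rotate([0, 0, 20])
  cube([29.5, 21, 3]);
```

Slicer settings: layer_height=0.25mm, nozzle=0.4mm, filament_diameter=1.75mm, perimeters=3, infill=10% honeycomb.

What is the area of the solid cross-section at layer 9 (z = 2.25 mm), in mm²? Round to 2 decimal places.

619.50 mm²

At z = 2.25 mm: the cube (footprint 29.5×21) is included at this height (area 619.50 mm²); (rotated 20° about Z; rotation is an isometry so areas/perimeters/island counts are preserved). Overall, the cross-section is a single solid region. Net area = 619.50 mm².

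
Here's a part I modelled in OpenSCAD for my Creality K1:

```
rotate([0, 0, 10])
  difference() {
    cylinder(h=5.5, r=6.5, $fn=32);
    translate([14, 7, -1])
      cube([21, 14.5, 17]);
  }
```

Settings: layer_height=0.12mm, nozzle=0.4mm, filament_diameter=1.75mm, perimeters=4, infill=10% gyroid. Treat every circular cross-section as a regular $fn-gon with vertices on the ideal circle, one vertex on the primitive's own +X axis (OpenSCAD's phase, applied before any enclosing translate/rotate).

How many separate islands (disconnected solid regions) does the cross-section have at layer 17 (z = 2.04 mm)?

At z = 2.04 mm: the r=6.5 cylinder gives a regular 32-gon of circumradius 6.5 (constant along its height); the cube at (14, 7) is present — its section is the full 21×14.5 rectangle; After the difference (first − rest): starting from the r=6.5 cylinder, the 21×14.5 cube at (14, 7) misses the remaining region (no effect) — 1 connected region; (whole slice rotated 10° about Z — lengths, areas and connectivity unchanged). Overall, the cross-section is a single solid region. Island count = 1.

1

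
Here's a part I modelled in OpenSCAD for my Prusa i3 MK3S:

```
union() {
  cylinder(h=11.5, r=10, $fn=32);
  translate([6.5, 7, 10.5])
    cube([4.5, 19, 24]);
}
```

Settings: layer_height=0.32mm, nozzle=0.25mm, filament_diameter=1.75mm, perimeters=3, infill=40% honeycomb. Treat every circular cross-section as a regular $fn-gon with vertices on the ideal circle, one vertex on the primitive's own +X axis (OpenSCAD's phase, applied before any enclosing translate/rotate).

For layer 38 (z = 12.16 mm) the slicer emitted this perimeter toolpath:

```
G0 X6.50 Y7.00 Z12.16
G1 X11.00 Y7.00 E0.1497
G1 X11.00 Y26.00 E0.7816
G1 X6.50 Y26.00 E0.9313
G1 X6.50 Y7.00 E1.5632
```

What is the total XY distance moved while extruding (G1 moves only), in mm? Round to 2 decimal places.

47.00 mm

Sum the Euclidean lengths of each G1 segment: total = 47.00 mm.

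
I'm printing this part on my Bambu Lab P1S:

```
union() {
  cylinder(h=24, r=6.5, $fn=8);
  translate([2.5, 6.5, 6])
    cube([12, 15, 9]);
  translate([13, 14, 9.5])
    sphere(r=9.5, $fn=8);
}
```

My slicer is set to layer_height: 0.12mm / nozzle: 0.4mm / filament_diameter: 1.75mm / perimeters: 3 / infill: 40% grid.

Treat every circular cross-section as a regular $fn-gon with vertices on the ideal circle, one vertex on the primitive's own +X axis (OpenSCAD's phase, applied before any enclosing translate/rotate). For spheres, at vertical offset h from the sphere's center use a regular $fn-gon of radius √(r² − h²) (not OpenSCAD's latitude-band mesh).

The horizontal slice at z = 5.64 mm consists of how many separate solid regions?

2

At z = 5.64 mm: the cylinder: section is a regular 8-gon, circumradius r=6.5; the cube at (2.5, 6.5) is absent (z outside [6, 15]); the sphere at (13, 14): section is a regular 8-gon, circumradius = √(r²−h²) = √(9.5²−3.86²) = 8.680; Taking the union: the 2 present regions are separate (no shared area or edge), so areas and boundary lengths simply add and each stays a separate island — 2 connected regions. The result has 2 disconnected regions.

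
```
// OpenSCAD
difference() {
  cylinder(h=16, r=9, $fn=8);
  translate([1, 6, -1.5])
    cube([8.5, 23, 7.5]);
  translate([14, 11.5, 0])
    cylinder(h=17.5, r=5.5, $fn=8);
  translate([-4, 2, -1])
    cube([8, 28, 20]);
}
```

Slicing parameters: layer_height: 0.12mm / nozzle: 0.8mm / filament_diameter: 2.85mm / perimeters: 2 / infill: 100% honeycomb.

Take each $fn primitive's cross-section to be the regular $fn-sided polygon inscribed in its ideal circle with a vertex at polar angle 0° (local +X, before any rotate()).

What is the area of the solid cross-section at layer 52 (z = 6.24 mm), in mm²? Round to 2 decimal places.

179.73 mm²

At z = 6.24 mm: the r=9 cylinder gives a regular 8-gon of circumradius 9 (constant along its height) (area = (8/2)·9.000²·sin(360°/8) = 229.10 mm²); the cube at (1, 6) is not intersected at this z (z outside [-1.5, 6]); the r=5.5 cylinder at (14, 11.5) gives a regular 8-gon of circumradius 5.5 (constant along its height) (area = (8/2)·5.500²·sin(360°/8) = 85.56 mm²); the cube at (-4, 2) (footprint 8×28) is included at this height (area 224.00 mm²); Taking the first minus the rest: starting from the r=9 cylinder (229.10 mm²), the r=5.5 cylinder at (14, 11.5) misses the remaining region (no effect); the 8×28 cube at (-4, 2) partially overlaps it — only the 49.37 mm² overlap (of its 224.00 mm²) is removed, clipping the outline — area = 179.73 mm². Overall, the cross-section is a single solid region. Net area = 179.73 mm².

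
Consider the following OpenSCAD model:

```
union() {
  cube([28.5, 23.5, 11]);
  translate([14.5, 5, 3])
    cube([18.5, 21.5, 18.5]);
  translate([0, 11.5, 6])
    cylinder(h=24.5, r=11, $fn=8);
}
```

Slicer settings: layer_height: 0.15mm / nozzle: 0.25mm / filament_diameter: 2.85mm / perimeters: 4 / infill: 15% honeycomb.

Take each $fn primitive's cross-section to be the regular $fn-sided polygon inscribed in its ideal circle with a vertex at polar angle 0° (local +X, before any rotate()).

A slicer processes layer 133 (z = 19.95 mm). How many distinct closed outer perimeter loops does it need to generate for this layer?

At z = 19.95 mm: the cube is not intersected at this z (z outside [0, 11]); the 18.5×21.5 cube at (14.5, 5) contributes its full rectangle; the cylinder at (0, 11.5): section is a regular 8-gon, circumradius r=11; Merging all regions: the 2 present regions are separate (no shared area or edge), so areas and boundary lengths simply add and each stays a separate island — 2 connected regions. The result has 2 disconnected regions.

2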